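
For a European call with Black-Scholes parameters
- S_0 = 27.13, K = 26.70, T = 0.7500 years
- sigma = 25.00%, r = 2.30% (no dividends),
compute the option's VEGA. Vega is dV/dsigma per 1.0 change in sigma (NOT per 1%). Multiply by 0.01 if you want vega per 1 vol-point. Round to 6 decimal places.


d1 = 0.2617200882; d2 = 0.0452137373
phi(d1) = 0.3855103510; exp(-qT) = 1.0000000000; exp(-rT) = 0.9828979294
Vega = S * exp(-qT) * phi(d1) * sqrt(T) = 27.1300 * 1.0000000000 * 0.3855103510 * 0.8660254038 = 9.057669

Answer: Vega = 9.057669


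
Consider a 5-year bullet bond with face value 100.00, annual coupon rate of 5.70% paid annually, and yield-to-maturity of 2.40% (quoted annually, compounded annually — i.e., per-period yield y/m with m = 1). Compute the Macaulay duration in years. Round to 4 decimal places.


Coupon per period c = face * coupon_rate / m = 5.700000
Periods per year m = 1; per-period yield y/m = 0.024000
Number of cashflows N = 5
Cashflows (t years, CF_t, discount factor 1/(1+y/m)^(m*t), PV):
  t = 1.0000: CF_t = 5.700000, DF = 0.976562, PV = 5.566406
  t = 2.0000: CF_t = 5.700000, DF = 0.953674, PV = 5.435944
  t = 3.0000: CF_t = 5.700000, DF = 0.931323, PV = 5.308539
  t = 4.0000: CF_t = 5.700000, DF = 0.909495, PV = 5.184120
  t = 5.0000: CF_t = 105.700000, DF = 0.888178, PV = 93.880459
Price P = sum_t PV_t = 115.375467
Macaulay numerator sum_t t * PV_t:
  t * PV_t at t = 1.0000: 5.566406
  t * PV_t at t = 2.0000: 10.871887
  t * PV_t at t = 3.0000: 15.925616
  t * PV_t at t = 4.0000: 20.736479
  t * PV_t at t = 5.0000: 469.402295
Macaulay duration D = (sum_t t * PV_t) / P = 522.502683 / 115.375467 = 4.528716

Answer: Macaulay duration = 4.5287 years


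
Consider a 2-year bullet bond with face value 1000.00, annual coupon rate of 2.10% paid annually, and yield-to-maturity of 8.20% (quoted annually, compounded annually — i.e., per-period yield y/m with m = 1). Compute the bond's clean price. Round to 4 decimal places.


Coupon per period c = face * coupon_rate / m = 21.000000
Periods per year m = 1; per-period yield y/m = 0.082000
Number of cashflows N = 2
Cashflows (t years, CF_t, discount factor 1/(1+y/m)^(m*t), PV):
  t = 1.0000: CF_t = 21.000000, DF = 0.924214, PV = 19.408503
  t = 2.0000: CF_t = 1021.000000, DF = 0.854172, PV = 872.109908
Price P = sum_t PV_t = 891.518411

Answer: Price = 891.5184


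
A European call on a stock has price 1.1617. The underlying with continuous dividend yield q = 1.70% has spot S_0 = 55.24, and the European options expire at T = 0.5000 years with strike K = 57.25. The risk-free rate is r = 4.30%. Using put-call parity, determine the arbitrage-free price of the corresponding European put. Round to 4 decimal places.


Put-call parity: C - P = S_0 * exp(-qT) - K * exp(-rT).
S_0 * exp(-qT) = 55.2400 * 0.99153602 = 54.77244990
K * exp(-rT) = 57.2500 * 0.97872948 = 56.03226259
P = C - S*exp(-qT) + K*exp(-rT)
P = 1.1617 - 54.77244990 + 56.03226259 = 2.4215

Answer: Put price = 2.4215


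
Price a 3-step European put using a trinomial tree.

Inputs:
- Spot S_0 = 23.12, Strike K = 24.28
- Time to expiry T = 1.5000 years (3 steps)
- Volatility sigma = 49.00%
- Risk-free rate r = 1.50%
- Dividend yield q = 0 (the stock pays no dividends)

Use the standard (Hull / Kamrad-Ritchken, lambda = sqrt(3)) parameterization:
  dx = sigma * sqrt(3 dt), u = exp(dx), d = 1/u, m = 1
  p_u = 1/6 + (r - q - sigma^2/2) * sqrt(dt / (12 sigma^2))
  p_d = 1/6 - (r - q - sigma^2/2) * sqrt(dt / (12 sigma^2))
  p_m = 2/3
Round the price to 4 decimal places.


Answer: Price = V(0,0) = 5.5047

Derivation:
dt = T/N = 0.500000; dx = sigma*sqrt(3*dt) = 0.600125
u = exp(dx) = 1.822347; d = 1/u = 0.548743
p_u = 0.122905, p_m = 0.666667, p_d = 0.210428
Discount per step: exp(-r*dt) = 0.992528
Stock lattice S(k, j) with j the centered position index:
  k=0: S(0,+0) = 23.1200
  k=1: S(1,-1) = 12.6869; S(1,+0) = 23.1200; S(1,+1) = 42.1327
  k=2: S(2,-2) = 6.9619; S(2,-1) = 12.6869; S(2,+0) = 23.1200; S(2,+1) = 42.1327; S(2,+2) = 76.7803
  k=3: S(3,-3) = 3.8203; S(3,-2) = 6.9619; S(3,-1) = 12.6869; S(3,+0) = 23.1200; S(3,+1) = 42.1327; S(3,+2) = 76.7803; S(3,+3) = 139.9203
Terminal payoffs V(N, j) = max(K - S_T, 0):
  V(3,-3) = 20.459722; V(3,-2) = 17.318130; V(3,-1) = 11.593061; V(3,+0) = 1.160000; V(3,+1) = 0.000000; V(3,+2) = 0.000000; V(3,+3) = 0.000000
Backward induction: V(k, j) = exp(-r*dt) * [p_u * V(k+1, j+1) + p_m * V(k+1, j) + p_d * V(k+1, j-1)]
  V(2,-2) = exp(-r*dt) * [p_u*11.593061 + p_m*17.318130 + p_d*20.459722] = 17.146489
  V(2,-1) = exp(-r*dt) * [p_u*1.160000 + p_m*11.593061 + p_d*17.318130] = 11.429460
  V(2,+0) = exp(-r*dt) * [p_u*0.000000 + p_m*1.160000 + p_d*11.593061] = 3.188836
  V(2,+1) = exp(-r*dt) * [p_u*0.000000 + p_m*0.000000 + p_d*1.160000] = 0.242273
  V(2,+2) = exp(-r*dt) * [p_u*0.000000 + p_m*0.000000 + p_d*0.000000] = 0.000000
  V(1,-1) = exp(-r*dt) * [p_u*3.188836 + p_m*11.429460 + p_d*17.146489] = 11.532850
  V(1,+0) = exp(-r*dt) * [p_u*0.242273 + p_m*3.188836 + p_d*11.429460] = 4.526672
  V(1,+1) = exp(-r*dt) * [p_u*0.000000 + p_m*0.242273 + p_d*3.188836] = 0.826316
  V(0,+0) = exp(-r*dt) * [p_u*0.826316 + p_m*4.526672 + p_d*11.532850] = 5.504738


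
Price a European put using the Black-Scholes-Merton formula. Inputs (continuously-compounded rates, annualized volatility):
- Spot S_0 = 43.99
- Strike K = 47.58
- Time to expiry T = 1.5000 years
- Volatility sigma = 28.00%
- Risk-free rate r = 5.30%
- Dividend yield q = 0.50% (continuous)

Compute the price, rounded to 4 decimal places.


d1 = (ln(S/K) + (r - q + 0.5*sigma^2) * T) / (sigma * sqrt(T)) = 0.15265521
d2 = d1 - sigma * sqrt(T) = -0.19027336
exp(-rT) = 0.92357802; exp(-qT) = 0.99252805
P = K * exp(-rT) * N(-d2) - S_0 * exp(-qT) * N(-d1)
N(-d1) = 0.43933509; N(-d2) = 0.57545254
P = 47.5800 * 0.92357802 * 0.57545254 - 43.9900 * 0.99252805 * 0.43933509 = 6.1057

Answer: Price = 6.1057


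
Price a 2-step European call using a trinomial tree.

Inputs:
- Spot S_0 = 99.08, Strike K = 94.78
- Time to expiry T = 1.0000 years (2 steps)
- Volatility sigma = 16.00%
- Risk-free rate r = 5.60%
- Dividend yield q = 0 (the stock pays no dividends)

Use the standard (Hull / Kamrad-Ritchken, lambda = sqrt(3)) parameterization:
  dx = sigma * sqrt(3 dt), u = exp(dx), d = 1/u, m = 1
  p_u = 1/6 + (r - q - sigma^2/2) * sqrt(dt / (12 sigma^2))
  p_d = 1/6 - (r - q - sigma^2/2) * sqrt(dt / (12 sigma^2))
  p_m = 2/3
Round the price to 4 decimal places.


dt = T/N = 0.500000; dx = sigma*sqrt(3*dt) = 0.195959
u = exp(dx) = 1.216477; d = 1/u = 0.822046
p_u = 0.221780, p_m = 0.666667, p_d = 0.111553
Discount per step: exp(-r*dt) = 0.972388
Stock lattice S(k, j) with j the centered position index:
  k=0: S(0,+0) = 99.0800
  k=1: S(1,-1) = 81.4483; S(1,+0) = 99.0800; S(1,+1) = 120.5286
  k=2: S(2,-2) = 66.9542; S(2,-1) = 81.4483; S(2,+0) = 99.0800; S(2,+1) = 120.5286; S(2,+2) = 146.6203
Terminal payoffs V(N, j) = max(S_T - K, 0):
  V(2,-2) = 0.000000; V(2,-1) = 0.000000; V(2,+0) = 4.300000; V(2,+1) = 25.748566; V(2,+2) = 51.840258
Backward induction: V(k, j) = exp(-r*dt) * [p_u * V(k+1, j+1) + p_m * V(k+1, j) + p_d * V(k+1, j-1)]
  V(1,-1) = exp(-r*dt) * [p_u*4.300000 + p_m*0.000000 + p_d*0.000000] = 0.927323
  V(1,+0) = exp(-r*dt) * [p_u*25.748566 + p_m*4.300000 + p_d*0.000000] = 8.340358
  V(1,+1) = exp(-r*dt) * [p_u*51.840258 + p_m*25.748566 + p_d*4.300000] = 28.337858
  V(0,+0) = exp(-r*dt) * [p_u*28.337858 + p_m*8.340358 + p_d*0.927323] = 11.618543

Answer: Price = V(0,0) = 11.6185


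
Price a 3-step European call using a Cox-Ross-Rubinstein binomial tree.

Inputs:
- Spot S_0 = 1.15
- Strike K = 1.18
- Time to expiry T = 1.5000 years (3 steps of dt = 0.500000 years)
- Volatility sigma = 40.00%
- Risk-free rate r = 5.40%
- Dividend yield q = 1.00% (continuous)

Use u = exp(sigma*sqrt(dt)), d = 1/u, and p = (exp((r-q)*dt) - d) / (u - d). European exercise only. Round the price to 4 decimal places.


Answer: Price = V(0,0) = 0.2546

Derivation:
dt = T/N = 0.500000
u = exp(sigma*sqrt(dt)) = 1.326896; d = 1/u = 0.753638
p = (exp((r-q)*dt) - d) / (u - d) = 0.468559
Discount per step: exp(-r*dt) = 0.973361
Stock lattice S(k, i) with i counting down-moves:
  k=0: S(0,0) = 1.1500
  k=1: S(1,0) = 1.5259; S(1,1) = 0.8667
  k=2: S(2,0) = 2.0248; S(2,1) = 1.1500; S(2,2) = 0.6532
  k=3: S(3,0) = 2.6866; S(3,1) = 1.5259; S(3,2) = 0.8667; S(3,3) = 0.4923
Terminal payoffs V(N, i) = max(S_T - K, 0):
  V(3,0) = 1.506637; V(3,1) = 0.345931; V(3,2) = 0.000000; V(3,3) = 0.000000
Backward induction: V(k, i) = exp(-r*dt) * [p * V(k+1, i) + (1-p) * V(k+1, i+1)].
  V(2,0) = exp(-r*dt) * [p*1.506637 + (1-p)*0.345931] = 0.866088
  V(2,1) = exp(-r*dt) * [p*0.345931 + (1-p)*0.000000] = 0.157771
  V(2,2) = exp(-r*dt) * [p*0.000000 + (1-p)*0.000000] = 0.000000
  V(1,0) = exp(-r*dt) * [p*0.866088 + (1-p)*0.157771] = 0.476616
  V(1,1) = exp(-r*dt) * [p*0.157771 + (1-p)*0.000000] = 0.071956
  V(0,0) = exp(-r*dt) * [p*0.476616 + (1-p)*0.071956] = 0.254595


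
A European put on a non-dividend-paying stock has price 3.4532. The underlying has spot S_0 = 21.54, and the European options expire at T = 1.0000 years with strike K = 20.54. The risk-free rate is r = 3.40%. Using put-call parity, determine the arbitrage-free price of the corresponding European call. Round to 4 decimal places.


Put-call parity: C - P = S_0 * exp(-qT) - K * exp(-rT).
S_0 * exp(-qT) = 21.5400 * 1.00000000 = 21.54000000
K * exp(-rT) = 20.5400 * 0.96657150 = 19.85337871
C = P + S*exp(-qT) - K*exp(-rT)
C = 3.4532 + 21.54000000 - 19.85337871 = 5.1398

Answer: Call price = 5.1398


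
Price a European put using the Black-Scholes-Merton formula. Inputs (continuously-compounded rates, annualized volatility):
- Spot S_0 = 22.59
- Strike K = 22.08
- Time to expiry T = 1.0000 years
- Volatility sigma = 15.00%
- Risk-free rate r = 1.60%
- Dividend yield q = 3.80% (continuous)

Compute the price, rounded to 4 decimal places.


d1 = (ln(S/K) + (r - q + 0.5*sigma^2) * T) / (sigma * sqrt(T)) = 0.08056739
d2 = d1 - sigma * sqrt(T) = -0.06943261
exp(-rT) = 0.98412732; exp(-qT) = 0.96271294
P = K * exp(-rT) * N(-d2) - S_0 * exp(-qT) * N(-d1)
N(-d1) = 0.46789300; N(-d2) = 0.52767736
P = 22.0800 * 0.98412732 * 0.52767736 - 22.5900 * 0.96271294 * 0.46789300 = 1.2906

Answer: Price = 1.2906


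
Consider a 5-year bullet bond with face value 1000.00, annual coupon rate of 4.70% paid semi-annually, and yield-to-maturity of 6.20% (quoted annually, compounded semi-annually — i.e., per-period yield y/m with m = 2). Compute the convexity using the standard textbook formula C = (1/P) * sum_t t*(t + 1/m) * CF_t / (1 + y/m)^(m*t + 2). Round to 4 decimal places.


Coupon per period c = face * coupon_rate / m = 23.500000
Periods per year m = 2; per-period yield y/m = 0.031000
Number of cashflows N = 10
Cashflows (t years, CF_t, discount factor 1/(1+y/m)^(m*t), PV):
  t = 0.5000: CF_t = 23.500000, DF = 0.969932, PV = 22.793404
  t = 1.0000: CF_t = 23.500000, DF = 0.940768, PV = 22.108055
  t = 1.5000: CF_t = 23.500000, DF = 0.912481, PV = 21.443312
  t = 2.0000: CF_t = 23.500000, DF = 0.885045, PV = 20.798557
  t = 2.5000: CF_t = 23.500000, DF = 0.858434, PV = 20.173188
  t = 3.0000: CF_t = 23.500000, DF = 0.832622, PV = 19.566623
  t = 3.5000: CF_t = 23.500000, DF = 0.807587, PV = 18.978296
  t = 4.0000: CF_t = 23.500000, DF = 0.783305, PV = 18.407658
  t = 4.5000: CF_t = 23.500000, DF = 0.759752, PV = 17.854179
  t = 5.0000: CF_t = 1023.500000, DF = 0.736908, PV = 754.225470
Price P = sum_t PV_t = 936.348741
Convexity numerator sum_t t*(t + 1/m) * CF_t / (1+y/m)^(m*t + 2):
  t = 0.5000: term = 10.721656
  t = 1.0000: term = 31.197835
  t = 1.5000: term = 60.519564
  t = 2.0000: term = 97.833113
  t = 2.5000: term = 142.337217
  t = 3.0000: term = 193.280410
  t = 3.5000: term = 249.958500
  t = 4.0000: term = 311.712138
  t = 4.5000: term = 377.924513
  t = 5.0000: term = 19512.663604
Convexity = (1/P) * sum = 20988.148551 / 936.348741 = 22.414884

Answer: Convexity = 22.4149


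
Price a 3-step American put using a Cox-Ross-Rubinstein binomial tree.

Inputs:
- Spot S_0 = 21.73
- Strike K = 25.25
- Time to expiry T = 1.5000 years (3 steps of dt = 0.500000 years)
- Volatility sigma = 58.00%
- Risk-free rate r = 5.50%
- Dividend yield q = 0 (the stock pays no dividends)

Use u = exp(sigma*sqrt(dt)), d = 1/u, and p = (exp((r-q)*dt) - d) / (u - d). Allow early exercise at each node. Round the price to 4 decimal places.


dt = T/N = 0.500000
u = exp(sigma*sqrt(dt)) = 1.507002; d = 1/u = 0.663569
p = (exp((r-q)*dt) - d) / (u - d) = 0.431940
Discount per step: exp(-r*dt) = 0.972875
Stock lattice S(k, i) with i counting down-moves:
  k=0: S(0,0) = 21.7300
  k=1: S(1,0) = 32.7471; S(1,1) = 14.4194
  k=2: S(2,0) = 49.3500; S(2,1) = 21.7300; S(2,2) = 9.5682
  k=3: S(3,0) = 74.3705; S(3,1) = 32.7471; S(3,2) = 14.4194; S(3,3) = 6.3492
Terminal payoffs V(N, i) = max(K - S_T, 0):
  V(3,0) = 0.000000; V(3,1) = 0.000000; V(3,2) = 10.830638; V(3,3) = 18.900805
Backward induction: V(k, i) = exp(-r*dt) * [p * V(k+1, i) + (1-p) * V(k+1, i+1)]; then take max(V_cont, immediate exercise) for American.
  V(2,0) = exp(-r*dt) * [p*0.000000 + (1-p)*0.000000] = 0.000000; exercise = 0.000000; V(2,0) = max -> 0.000000
  V(2,1) = exp(-r*dt) * [p*0.000000 + (1-p)*10.830638] = 5.985563; exercise = 3.520000; V(2,1) = max -> 5.985563
  V(2,2) = exp(-r*dt) * [p*10.830638 + (1-p)*18.900805] = 14.996840; exercise = 15.681754; V(2,2) = max -> 15.681754
  V(1,0) = exp(-r*dt) * [p*0.000000 + (1-p)*5.985563] = 3.307927; exercise = 0.000000; V(1,0) = max -> 3.307927
  V(1,1) = exp(-r*dt) * [p*5.985563 + (1-p)*15.681754] = 11.181812; exercise = 10.830638; V(1,1) = max -> 11.181812
  V(0,0) = exp(-r*dt) * [p*3.307927 + (1-p)*11.181812] = 7.569709; exercise = 3.520000; V(0,0) = max -> 7.569709

Answer: Price = V(0,0) = 7.5697


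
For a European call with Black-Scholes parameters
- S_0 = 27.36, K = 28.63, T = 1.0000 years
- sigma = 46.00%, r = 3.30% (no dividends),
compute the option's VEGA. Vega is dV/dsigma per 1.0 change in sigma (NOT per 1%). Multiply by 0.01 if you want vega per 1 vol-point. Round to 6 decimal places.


d1 = 0.2031021166; d2 = -0.2568978834
phi(d1) = 0.3907982769; exp(-qT) = 1.0000000000; exp(-rT) = 0.9675385596
Vega = S * exp(-qT) * phi(d1) * sqrt(T) = 27.3600 * 1.0000000000 * 0.3907982769 * 1.0000000000 = 10.692241

Answer: Vega = 10.692241


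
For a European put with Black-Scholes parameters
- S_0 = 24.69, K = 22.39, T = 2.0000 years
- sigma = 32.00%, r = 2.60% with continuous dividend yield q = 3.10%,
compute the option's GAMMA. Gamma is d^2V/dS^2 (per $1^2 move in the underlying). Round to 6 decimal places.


d1 = 0.4202509565; d2 = -0.0322973834
phi(d1) = 0.3652241638; exp(-qT) = 0.9398828868; exp(-rT) = 0.9493288668
Gamma = exp(-qT) * phi(d1) / (S * sigma * sqrt(T)) = 0.9398828868 * 0.3652241638 / (24.6900 * 0.3200 * 1.4142135624) = 0.030722

Answer: Gamma = 0.030722


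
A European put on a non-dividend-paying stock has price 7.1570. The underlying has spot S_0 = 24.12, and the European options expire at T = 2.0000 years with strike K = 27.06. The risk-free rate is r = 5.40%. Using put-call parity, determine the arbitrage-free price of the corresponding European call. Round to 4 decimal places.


Put-call parity: C - P = S_0 * exp(-qT) - K * exp(-rT).
S_0 * exp(-qT) = 24.1200 * 1.00000000 = 24.12000000
K * exp(-rT) = 27.0600 * 0.89762760 = 24.28980276
C = P + S*exp(-qT) - K*exp(-rT)
C = 7.1570 + 24.12000000 - 24.28980276 = 6.9872

Answer: Call price = 6.9872


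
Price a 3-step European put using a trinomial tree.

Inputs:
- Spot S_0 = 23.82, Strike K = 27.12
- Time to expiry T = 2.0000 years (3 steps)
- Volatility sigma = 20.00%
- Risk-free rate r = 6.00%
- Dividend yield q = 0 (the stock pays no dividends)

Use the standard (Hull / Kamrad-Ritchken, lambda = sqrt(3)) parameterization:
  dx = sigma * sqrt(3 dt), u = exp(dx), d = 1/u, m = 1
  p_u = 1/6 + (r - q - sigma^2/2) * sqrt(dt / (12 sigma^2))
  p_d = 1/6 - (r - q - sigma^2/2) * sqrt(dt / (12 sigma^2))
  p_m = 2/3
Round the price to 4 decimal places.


dt = T/N = 0.666667; dx = sigma*sqrt(3*dt) = 0.282843
u = exp(dx) = 1.326896; d = 1/u = 0.753638
p_u = 0.213807, p_m = 0.666667, p_d = 0.119526
Discount per step: exp(-r*dt) = 0.960789
Stock lattice S(k, j) with j the centered position index:
  k=0: S(0,+0) = 23.8200
  k=1: S(1,-1) = 17.9517; S(1,+0) = 23.8200; S(1,+1) = 31.6067
  k=2: S(2,-2) = 13.5291; S(2,-1) = 17.9517; S(2,+0) = 23.8200; S(2,+1) = 31.6067; S(2,+2) = 41.9388
  k=3: S(3,-3) = 10.1960; S(3,-2) = 13.5291; S(3,-1) = 17.9517; S(3,+0) = 23.8200; S(3,+1) = 31.6067; S(3,+2) = 41.9388; S(3,+3) = 55.6484
Terminal payoffs V(N, j) = max(K - S_T, 0):
  V(3,-3) = 16.923980; V(3,-2) = 13.590938; V(3,-1) = 9.168335; V(3,+0) = 3.300000; V(3,+1) = 0.000000; V(3,+2) = 0.000000; V(3,+3) = 0.000000
Backward induction: V(k, j) = exp(-r*dt) * [p_u * V(k+1, j+1) + p_m * V(k+1, j) + p_d * V(k+1, j-1)]
  V(2,-2) = exp(-r*dt) * [p_u*9.168335 + p_m*13.590938 + p_d*16.923980] = 12.532287
  V(2,-1) = exp(-r*dt) * [p_u*3.300000 + p_m*9.168335 + p_d*13.590938] = 8.111235
  V(2,+0) = exp(-r*dt) * [p_u*0.000000 + p_m*3.300000 + p_d*9.168335] = 3.166624
  V(2,+1) = exp(-r*dt) * [p_u*0.000000 + p_m*0.000000 + p_d*3.300000] = 0.378970
  V(2,+2) = exp(-r*dt) * [p_u*0.000000 + p_m*0.000000 + p_d*0.000000] = 0.000000
  V(1,-1) = exp(-r*dt) * [p_u*3.166624 + p_m*8.111235 + p_d*12.532287] = 7.285160
  V(1,+0) = exp(-r*dt) * [p_u*0.378970 + p_m*3.166624 + p_d*8.111235] = 3.037646
  V(1,+1) = exp(-r*dt) * [p_u*0.000000 + p_m*0.378970 + p_d*3.166624] = 0.606394
  V(0,+0) = exp(-r*dt) * [p_u*0.606394 + p_m*3.037646 + p_d*7.285160] = 2.906884

Answer: Price = V(0,0) = 2.9069


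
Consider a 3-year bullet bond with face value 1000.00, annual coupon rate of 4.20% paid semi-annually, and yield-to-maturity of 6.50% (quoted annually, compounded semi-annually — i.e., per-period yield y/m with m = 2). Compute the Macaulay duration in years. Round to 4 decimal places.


Coupon per period c = face * coupon_rate / m = 21.000000
Periods per year m = 2; per-period yield y/m = 0.032500
Number of cashflows N = 6
Cashflows (t years, CF_t, discount factor 1/(1+y/m)^(m*t), PV):
  t = 0.5000: CF_t = 21.000000, DF = 0.968523, PV = 20.338983
  t = 1.0000: CF_t = 21.000000, DF = 0.938037, PV = 19.698773
  t = 1.5000: CF_t = 21.000000, DF = 0.908510, PV = 19.078715
  t = 2.0000: CF_t = 21.000000, DF = 0.879913, PV = 18.478174
  t = 2.5000: CF_t = 21.000000, DF = 0.852216, PV = 17.896537
  t = 3.0000: CF_t = 1021.000000, DF = 0.825391, PV = 842.724034
Price P = sum_t PV_t = 938.215216
Macaulay numerator sum_t t * PV_t:
  t * PV_t at t = 0.5000: 10.169492
  t * PV_t at t = 1.0000: 19.698773
  t * PV_t at t = 1.5000: 28.618072
  t * PV_t at t = 2.0000: 36.956348
  t * PV_t at t = 2.5000: 44.741342
  t * PV_t at t = 3.0000: 2528.172103
Macaulay duration D = (sum_t t * PV_t) / P = 2668.356129 / 938.215216 = 2.844077

Answer: Macaulay duration = 2.8441 years


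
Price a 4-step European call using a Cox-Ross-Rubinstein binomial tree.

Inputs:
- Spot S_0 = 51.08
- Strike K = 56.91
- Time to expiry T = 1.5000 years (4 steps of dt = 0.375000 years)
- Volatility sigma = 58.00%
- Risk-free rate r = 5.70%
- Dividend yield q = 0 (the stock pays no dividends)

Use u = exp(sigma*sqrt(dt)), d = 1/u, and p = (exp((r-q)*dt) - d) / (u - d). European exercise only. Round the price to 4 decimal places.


Answer: Price = V(0,0) = 13.7281

Derivation:
dt = T/N = 0.375000
u = exp(sigma*sqrt(dt)) = 1.426432; d = 1/u = 0.701050
p = (exp((r-q)*dt) - d) / (u - d) = 0.441912
Discount per step: exp(-r*dt) = 0.978852
Stock lattice S(k, i) with i counting down-moves:
  k=0: S(0,0) = 51.0800
  k=1: S(1,0) = 72.8621; S(1,1) = 35.8096
  k=2: S(2,0) = 103.9329; S(2,1) = 51.0800; S(2,2) = 25.1043
  k=3: S(3,0) = 148.2531; S(3,1) = 72.8621; S(3,2) = 35.8096; S(3,3) = 17.5994
  k=4: S(4,0) = 211.4729; S(4,1) = 103.9329; S(4,2) = 51.0800; S(4,3) = 25.1043; S(4,4) = 12.3381
Terminal payoffs V(N, i) = max(S_T - K, 0):
  V(4,0) = 154.562947; V(4,1) = 47.022854; V(4,2) = 0.000000; V(4,3) = 0.000000; V(4,4) = 0.000000
Backward induction: V(k, i) = exp(-r*dt) * [p * V(k+1, i) + (1-p) * V(k+1, i+1)].
  V(3,0) = exp(-r*dt) * [p*154.562947 + (1-p)*47.022854] = 92.546661
  V(3,1) = exp(-r*dt) * [p*47.022854 + (1-p)*0.000000] = 20.340517
  V(3,2) = exp(-r*dt) * [p*0.000000 + (1-p)*0.000000] = 0.000000
  V(3,3) = exp(-r*dt) * [p*0.000000 + (1-p)*0.000000] = 0.000000
  V(2,0) = exp(-r*dt) * [p*92.546661 + (1-p)*20.340517] = 51.144319
  V(2,1) = exp(-r*dt) * [p*20.340517 + (1-p)*0.000000] = 8.798628
  V(2,2) = exp(-r*dt) * [p*0.000000 + (1-p)*0.000000] = 0.000000
  V(1,0) = exp(-r*dt) * [p*51.144319 + (1-p)*8.798628] = 26.929885
  V(1,1) = exp(-r*dt) * [p*8.798628 + (1-p)*0.000000] = 3.805993
  V(0,0) = exp(-r*dt) * [p*26.929885 + (1-p)*3.805993] = 13.728127


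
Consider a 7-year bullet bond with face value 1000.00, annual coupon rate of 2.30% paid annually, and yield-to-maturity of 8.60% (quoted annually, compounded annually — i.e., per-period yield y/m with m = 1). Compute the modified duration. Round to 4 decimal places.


Coupon per period c = face * coupon_rate / m = 23.000000
Periods per year m = 1; per-period yield y/m = 0.086000
Number of cashflows N = 7
Cashflows (t years, CF_t, discount factor 1/(1+y/m)^(m*t), PV):
  t = 1.0000: CF_t = 23.000000, DF = 0.920810, PV = 21.178637
  t = 2.0000: CF_t = 23.000000, DF = 0.847892, PV = 19.501508
  t = 3.0000: CF_t = 23.000000, DF = 0.780747, PV = 17.957189
  t = 4.0000: CF_t = 23.000000, DF = 0.718920, PV = 16.535165
  t = 5.0000: CF_t = 23.000000, DF = 0.661989, PV = 15.225751
  t = 6.0000: CF_t = 23.000000, DF = 0.609566, PV = 14.020028
  t = 7.0000: CF_t = 1023.000000, DF = 0.561295, PV = 574.204851
Price P = sum_t PV_t = 678.623128
First compute Macaulay numerator sum_t t * PV_t:
  t * PV_t at t = 1.0000: 21.178637
  t * PV_t at t = 2.0000: 39.003015
  t * PV_t at t = 3.0000: 53.871568
  t * PV_t at t = 4.0000: 66.140660
  t * PV_t at t = 5.0000: 76.128753
  t * PV_t at t = 6.0000: 84.120169
  t * PV_t at t = 7.0000: 4019.433955
Macaulay duration D = 4359.876757 / 678.623128 = 6.424592
Modified duration = D / (1 + y/m) = 6.424592 / (1 + 0.086000) = 5.915831

Answer: Modified duration = 5.9158


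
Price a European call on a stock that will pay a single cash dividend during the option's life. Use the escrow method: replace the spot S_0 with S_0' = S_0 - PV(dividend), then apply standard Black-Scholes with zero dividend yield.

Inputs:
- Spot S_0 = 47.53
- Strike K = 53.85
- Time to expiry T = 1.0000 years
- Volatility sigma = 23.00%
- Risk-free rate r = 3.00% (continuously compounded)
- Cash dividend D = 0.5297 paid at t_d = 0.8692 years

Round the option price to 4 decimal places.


PV(D) = D * exp(-r * t_d) = 0.5297 * 0.97426104 = 0.51606607
S_0' = S_0 - PV(D) = 47.5300 - 0.51606607 = 47.01393393
d1 = (ln(S_0'/K) + (r + sigma^2/2)*T) / (sigma*sqrt(T)) = -0.34481904
d2 = d1 - sigma*sqrt(T) = -0.57481904
exp(-rT) = 0.97044553
N(d1) = 0.36511521; N(d2) = 0.28270684
C = S_0' * N(d1) - K * exp(-rT) * N(d2) = 47.01393393 * 0.36511521 - 53.8500 * 0.97044553 * 0.28270684 = 2.3917

Answer: Price = 2.3917


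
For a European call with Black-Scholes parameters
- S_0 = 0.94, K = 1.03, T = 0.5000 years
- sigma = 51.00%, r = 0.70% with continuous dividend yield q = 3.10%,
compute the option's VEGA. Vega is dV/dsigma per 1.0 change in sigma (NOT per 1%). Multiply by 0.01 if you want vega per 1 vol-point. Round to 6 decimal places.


Answer: Vega = 0.259614

Derivation:
d1 = -0.1065074902; d2 = -0.4671319486
phi(d1) = 0.3966859156; exp(-qT) = 0.9846195068; exp(-rT) = 0.9965061179
Vega = S * exp(-qT) * phi(d1) * sqrt(T) = 0.9400 * 0.9846195068 * 0.3966859156 * 0.7071067812 = 0.259614


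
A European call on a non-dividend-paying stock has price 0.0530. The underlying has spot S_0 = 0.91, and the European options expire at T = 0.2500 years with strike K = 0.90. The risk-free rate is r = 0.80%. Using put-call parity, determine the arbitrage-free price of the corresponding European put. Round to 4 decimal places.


Answer: Put price = 0.0412

Derivation:
Put-call parity: C - P = S_0 * exp(-qT) - K * exp(-rT).
S_0 * exp(-qT) = 0.9100 * 1.00000000 = 0.91000000
K * exp(-rT) = 0.9000 * 0.99800200 = 0.89820180
P = C - S*exp(-qT) + K*exp(-rT)
P = 0.0530 - 0.91000000 + 0.89820180 = 0.0412


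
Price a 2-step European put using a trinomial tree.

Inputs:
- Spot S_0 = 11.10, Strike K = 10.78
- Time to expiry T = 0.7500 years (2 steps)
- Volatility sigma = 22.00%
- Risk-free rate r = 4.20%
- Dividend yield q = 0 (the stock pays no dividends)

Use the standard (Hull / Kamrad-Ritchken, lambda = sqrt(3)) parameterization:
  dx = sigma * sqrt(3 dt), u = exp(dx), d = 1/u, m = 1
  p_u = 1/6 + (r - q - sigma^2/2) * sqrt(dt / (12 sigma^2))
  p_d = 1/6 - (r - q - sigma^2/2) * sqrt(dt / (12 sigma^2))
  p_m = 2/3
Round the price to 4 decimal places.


Answer: Price = V(0,0) = 0.4777

Derivation:
dt = T/N = 0.375000; dx = sigma*sqrt(3*dt) = 0.233345
u = exp(dx) = 1.262817; d = 1/u = 0.791880
p_u = 0.180970, p_m = 0.666667, p_d = 0.152364
Discount per step: exp(-r*dt) = 0.984373
Stock lattice S(k, j) with j the centered position index:
  k=0: S(0,+0) = 11.1000
  k=1: S(1,-1) = 8.7899; S(1,+0) = 11.1000; S(1,+1) = 14.0173
  k=2: S(2,-2) = 6.9605; S(2,-1) = 8.7899; S(2,+0) = 11.1000; S(2,+1) = 14.0173; S(2,+2) = 17.7013
Terminal payoffs V(N, j) = max(K - S_T, 0):
  V(2,-2) = 3.819477; V(2,-1) = 1.990130; V(2,+0) = 0.000000; V(2,+1) = 0.000000; V(2,+2) = 0.000000
Backward induction: V(k, j) = exp(-r*dt) * [p_u * V(k+1, j+1) + p_m * V(k+1, j) + p_d * V(k+1, j-1)]
  V(1,-1) = exp(-r*dt) * [p_u*0.000000 + p_m*1.990130 + p_d*3.819477] = 1.878877
  V(1,+0) = exp(-r*dt) * [p_u*0.000000 + p_m*0.000000 + p_d*1.990130] = 0.298486
  V(1,+1) = exp(-r*dt) * [p_u*0.000000 + p_m*0.000000 + p_d*0.000000] = 0.000000
  V(0,+0) = exp(-r*dt) * [p_u*0.000000 + p_m*0.298486 + p_d*1.878877] = 0.477680


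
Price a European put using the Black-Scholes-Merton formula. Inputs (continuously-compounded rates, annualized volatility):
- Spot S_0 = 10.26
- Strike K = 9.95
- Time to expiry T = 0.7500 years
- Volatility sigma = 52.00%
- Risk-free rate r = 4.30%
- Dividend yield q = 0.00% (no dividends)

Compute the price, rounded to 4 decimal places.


d1 = (ln(S/K) + (r - q + 0.5*sigma^2) * T) / (sigma * sqrt(T)) = 0.36490822
d2 = d1 - sigma * sqrt(T) = -0.08542499
exp(-rT) = 0.96826449; exp(-qT) = 1.00000000
P = K * exp(-rT) * N(-d2) - S_0 * exp(-qT) * N(-d1)
N(-d1) = 0.35758996; N(-d2) = 0.53403824
P = 9.9500 * 0.96826449 * 0.53403824 - 10.2600 * 1.00000000 * 0.35758996 = 1.4762

Answer: Price = 1.4762


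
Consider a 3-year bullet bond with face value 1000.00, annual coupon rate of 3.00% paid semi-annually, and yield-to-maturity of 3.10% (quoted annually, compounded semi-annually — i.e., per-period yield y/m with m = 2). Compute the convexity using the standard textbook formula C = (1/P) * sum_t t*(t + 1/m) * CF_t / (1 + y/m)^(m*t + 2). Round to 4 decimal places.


Answer: Convexity = 9.6905

Derivation:
Coupon per period c = face * coupon_rate / m = 15.000000
Periods per year m = 2; per-period yield y/m = 0.015500
Number of cashflows N = 6
Cashflows (t years, CF_t, discount factor 1/(1+y/m)^(m*t), PV):
  t = 0.5000: CF_t = 15.000000, DF = 0.984737, PV = 14.771049
  t = 1.0000: CF_t = 15.000000, DF = 0.969706, PV = 14.545592
  t = 1.5000: CF_t = 15.000000, DF = 0.954905, PV = 14.323577
  t = 2.0000: CF_t = 15.000000, DF = 0.940330, PV = 14.104950
  t = 2.5000: CF_t = 15.000000, DF = 0.925977, PV = 13.889660
  t = 3.0000: CF_t = 1015.000000, DF = 0.911844, PV = 925.521423
Price P = sum_t PV_t = 997.156251
Convexity numerator sum_t t*(t + 1/m) * CF_t / (1+y/m)^(m*t + 2):
  t = 0.5000: term = 7.161788
  t = 1.0000: term = 21.157425
  t = 1.5000: term = 41.668981
  t = 2.0000: term = 68.388282
  t = 2.5000: term = 101.016665
  t = 3.0000: term = 9423.579948
Convexity = (1/P) * sum = 9662.973090 / 997.156251 = 9.690531


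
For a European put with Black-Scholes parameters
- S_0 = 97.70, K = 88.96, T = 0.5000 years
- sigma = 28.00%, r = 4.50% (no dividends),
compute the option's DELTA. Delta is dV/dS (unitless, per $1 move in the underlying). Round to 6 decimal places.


Answer: Delta = -0.246367

Derivation:
d1 = 0.6859679681; d2 = 0.4879780694
phi(d1) = 0.3153050929; exp(-qT) = 1.0000000000; exp(-rT) = 0.9777512372
N(-d1) = 0.2463666539
Delta = -exp(-qT) * N(-d1) = -1.0000000000 * 0.2463666539 = -0.246367


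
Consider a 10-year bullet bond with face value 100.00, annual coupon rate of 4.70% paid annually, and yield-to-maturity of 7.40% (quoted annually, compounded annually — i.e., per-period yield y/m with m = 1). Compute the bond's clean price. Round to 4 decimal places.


Coupon per period c = face * coupon_rate / m = 4.700000
Periods per year m = 1; per-period yield y/m = 0.074000
Number of cashflows N = 10
Cashflows (t years, CF_t, discount factor 1/(1+y/m)^(m*t), PV):
  t = 1.0000: CF_t = 4.700000, DF = 0.931099, PV = 4.376164
  t = 2.0000: CF_t = 4.700000, DF = 0.866945, PV = 4.074640
  t = 3.0000: CF_t = 4.700000, DF = 0.807211, PV = 3.793892
  t = 4.0000: CF_t = 4.700000, DF = 0.751593, PV = 3.532488
  t = 5.0000: CF_t = 4.700000, DF = 0.699808, PV = 3.289095
  t = 6.0000: CF_t = 4.700000, DF = 0.651590, PV = 3.062472
  t = 7.0000: CF_t = 4.700000, DF = 0.606694, PV = 2.851464
  t = 8.0000: CF_t = 4.700000, DF = 0.564892, PV = 2.654994
  t = 9.0000: CF_t = 4.700000, DF = 0.525971, PV = 2.472062
  t = 10.0000: CF_t = 104.700000, DF = 0.489731, PV = 51.274787
Price P = sum_t PV_t = 81.382060

Answer: Price = 81.3821


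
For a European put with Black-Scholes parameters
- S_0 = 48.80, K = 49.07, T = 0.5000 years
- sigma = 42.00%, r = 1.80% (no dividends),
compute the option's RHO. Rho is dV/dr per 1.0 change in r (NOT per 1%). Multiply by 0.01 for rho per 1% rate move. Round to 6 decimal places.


Answer: Rho = -13.480145

Derivation:
d1 = 0.1602184861; d2 = -0.1367663620
phi(d1) = 0.3938545836; exp(-qT) = 1.0000000000; exp(-rT) = 0.9910403788
N(-d2) = 0.5543922635
Rho = -K*T*exp(-rT)*N(-d2) = -49.0700 * 0.5000 * 0.9910403788 * 0.5543922635 = -13.480145


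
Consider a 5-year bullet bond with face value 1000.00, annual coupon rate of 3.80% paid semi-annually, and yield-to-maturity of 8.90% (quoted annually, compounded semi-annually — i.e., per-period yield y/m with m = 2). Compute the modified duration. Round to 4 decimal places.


Answer: Modified duration = 4.3476

Derivation:
Coupon per period c = face * coupon_rate / m = 19.000000
Periods per year m = 2; per-period yield y/m = 0.044500
Number of cashflows N = 10
Cashflows (t years, CF_t, discount factor 1/(1+y/m)^(m*t), PV):
  t = 0.5000: CF_t = 19.000000, DF = 0.957396, PV = 18.190522
  t = 1.0000: CF_t = 19.000000, DF = 0.916607, PV = 17.415531
  t = 1.5000: CF_t = 19.000000, DF = 0.877556, PV = 16.673557
  t = 2.0000: CF_t = 19.000000, DF = 0.840168, PV = 15.963195
  t = 2.5000: CF_t = 19.000000, DF = 0.804374, PV = 15.283097
  t = 3.0000: CF_t = 19.000000, DF = 0.770104, PV = 14.631974
  t = 3.5000: CF_t = 19.000000, DF = 0.737294, PV = 14.008592
  t = 4.0000: CF_t = 19.000000, DF = 0.705883, PV = 13.411768
  t = 4.5000: CF_t = 19.000000, DF = 0.675809, PV = 12.840372
  t = 5.0000: CF_t = 1019.000000, DF = 0.647017, PV = 659.310118
Price P = sum_t PV_t = 797.728728
First compute Macaulay numerator sum_t t * PV_t:
  t * PV_t at t = 0.5000: 9.095261
  t * PV_t at t = 1.0000: 17.415531
  t * PV_t at t = 1.5000: 25.010336
  t * PV_t at t = 2.0000: 31.926390
  t * PV_t at t = 2.5000: 38.207743
  t * PV_t at t = 3.0000: 43.895923
  t * PV_t at t = 3.5000: 49.030072
  t * PV_t at t = 4.0000: 53.647074
  t * PV_t at t = 4.5000: 57.781673
  t * PV_t at t = 5.0000: 3296.550592
Macaulay duration D = 3622.560596 / 797.728728 = 4.541093
Modified duration = D / (1 + y/m) = 4.541093 / (1 + 0.044500) = 4.347624


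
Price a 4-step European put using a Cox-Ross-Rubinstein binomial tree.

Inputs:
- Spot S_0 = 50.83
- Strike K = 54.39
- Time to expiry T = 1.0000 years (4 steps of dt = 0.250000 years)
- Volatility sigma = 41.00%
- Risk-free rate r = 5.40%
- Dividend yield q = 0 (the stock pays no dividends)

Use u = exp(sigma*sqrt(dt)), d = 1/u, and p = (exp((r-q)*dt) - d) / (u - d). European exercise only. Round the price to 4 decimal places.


dt = T/N = 0.250000
u = exp(sigma*sqrt(dt)) = 1.227525; d = 1/u = 0.814647
p = (exp((r-q)*dt) - d) / (u - d) = 0.481848
Discount per step: exp(-r*dt) = 0.986591
Stock lattice S(k, i) with i counting down-moves:
  k=0: S(0,0) = 50.8300
  k=1: S(1,0) = 62.3951; S(1,1) = 41.4085
  k=2: S(2,0) = 76.5915; S(2,1) = 50.8300; S(2,2) = 33.7333
  k=3: S(3,0) = 94.0180; S(3,1) = 62.3951; S(3,2) = 41.4085; S(3,3) = 27.4808
  k=4: S(4,0) = 115.4095; S(4,1) = 76.5915; S(4,2) = 50.8300; S(4,3) = 33.7333; S(4,4) = 22.3871
Terminal payoffs V(N, i) = max(K - S_T, 0):
  V(4,0) = 0.000000; V(4,1) = 0.000000; V(4,2) = 3.560000; V(4,3) = 20.656658; V(4,4) = 32.002859
Backward induction: V(k, i) = exp(-r*dt) * [p * V(k+1, i) + (1-p) * V(k+1, i+1)].
  V(3,0) = exp(-r*dt) * [p*0.000000 + (1-p)*0.000000] = 0.000000
  V(3,1) = exp(-r*dt) * [p*0.000000 + (1-p)*3.560000] = 1.819887
  V(3,2) = exp(-r*dt) * [p*3.560000 + (1-p)*20.656658] = 12.252146
  V(3,3) = exp(-r*dt) * [p*20.656658 + (1-p)*32.002859] = 26.179892
  V(2,0) = exp(-r*dt) * [p*0.000000 + (1-p)*1.819887] = 0.930334
  V(2,1) = exp(-r*dt) * [p*1.819887 + (1-p)*12.252146] = 7.128498
  V(2,2) = exp(-r*dt) * [p*12.252146 + (1-p)*26.179892] = 19.207776
  V(1,0) = exp(-r*dt) * [p*0.930334 + (1-p)*7.128498] = 4.086386
  V(1,1) = exp(-r*dt) * [p*7.128498 + (1-p)*19.207776] = 13.207887
  V(0,0) = exp(-r*dt) * [p*4.086386 + (1-p)*13.207887] = 8.694540

Answer: Price = V(0,0) = 8.6945


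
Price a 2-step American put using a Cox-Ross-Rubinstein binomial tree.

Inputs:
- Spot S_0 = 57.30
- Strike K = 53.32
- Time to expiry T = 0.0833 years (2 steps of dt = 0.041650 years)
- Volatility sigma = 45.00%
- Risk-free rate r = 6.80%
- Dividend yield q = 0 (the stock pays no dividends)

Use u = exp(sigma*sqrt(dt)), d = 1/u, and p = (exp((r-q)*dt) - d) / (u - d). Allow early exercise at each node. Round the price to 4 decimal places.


Answer: Price = V(0,0) = 1.4432

Derivation:
dt = T/N = 0.041650
u = exp(sigma*sqrt(dt)) = 1.096187; d = 1/u = 0.912253
p = (exp((r-q)*dt) - d) / (u - d) = 0.492477
Discount per step: exp(-r*dt) = 0.997172
Stock lattice S(k, i) with i counting down-moves:
  k=0: S(0,0) = 57.3000
  k=1: S(1,0) = 62.8115; S(1,1) = 52.2721
  k=2: S(2,0) = 68.8531; S(2,1) = 57.3000; S(2,2) = 47.6854
Terminal payoffs V(N, i) = max(K - S_T, 0):
  V(2,0) = 0.000000; V(2,1) = 0.000000; V(2,2) = 5.634582
Backward induction: V(k, i) = exp(-r*dt) * [p * V(k+1, i) + (1-p) * V(k+1, i+1)]; then take max(V_cont, immediate exercise) for American.
  V(1,0) = exp(-r*dt) * [p*0.000000 + (1-p)*0.000000] = 0.000000; exercise = 0.000000; V(1,0) = max -> 0.000000
  V(1,1) = exp(-r*dt) * [p*0.000000 + (1-p)*5.634582] = 2.851595; exercise = 1.047881; V(1,1) = max -> 2.851595
  V(0,0) = exp(-r*dt) * [p*0.000000 + (1-p)*2.851595] = 1.443158; exercise = 0.000000; V(0,0) = max -> 1.443158


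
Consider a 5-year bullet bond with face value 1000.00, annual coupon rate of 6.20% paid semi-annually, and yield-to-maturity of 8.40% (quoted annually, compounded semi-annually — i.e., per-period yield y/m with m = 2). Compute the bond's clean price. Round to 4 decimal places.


Answer: Price = 911.6619

Derivation:
Coupon per period c = face * coupon_rate / m = 31.000000
Periods per year m = 2; per-period yield y/m = 0.042000
Number of cashflows N = 10
Cashflows (t years, CF_t, discount factor 1/(1+y/m)^(m*t), PV):
  t = 0.5000: CF_t = 31.000000, DF = 0.959693, PV = 29.750480
  t = 1.0000: CF_t = 31.000000, DF = 0.921010, PV = 28.551324
  t = 1.5000: CF_t = 31.000000, DF = 0.883887, PV = 27.400503
  t = 2.0000: CF_t = 31.000000, DF = 0.848260, PV = 26.296068
  t = 2.5000: CF_t = 31.000000, DF = 0.814069, PV = 25.236150
  t = 3.0000: CF_t = 31.000000, DF = 0.781257, PV = 24.218954
  t = 3.5000: CF_t = 31.000000, DF = 0.749766, PV = 23.242758
  t = 4.0000: CF_t = 31.000000, DF = 0.719545, PV = 22.305910
  t = 4.5000: CF_t = 31.000000, DF = 0.690543, PV = 21.406823
  t = 5.0000: CF_t = 1031.000000, DF = 0.662709, PV = 683.252887
Price P = sum_t PV_t = 911.661858


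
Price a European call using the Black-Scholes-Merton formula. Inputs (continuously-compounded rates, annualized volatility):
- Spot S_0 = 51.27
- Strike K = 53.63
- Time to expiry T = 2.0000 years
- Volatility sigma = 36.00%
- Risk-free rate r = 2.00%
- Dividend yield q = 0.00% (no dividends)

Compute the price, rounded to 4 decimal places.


d1 = (ln(S/K) + (r - q + 0.5*sigma^2) * T) / (sigma * sqrt(T)) = 0.24473196
d2 = d1 - sigma * sqrt(T) = -0.26438492
exp(-rT) = 0.96078944; exp(-qT) = 1.00000000
C = S_0 * exp(-qT) * N(d1) - K * exp(-rT) * N(d2)
N(d1) = 0.59666801; N(d2) = 0.39574166
C = 51.2700 * 1.00000000 * 0.59666801 - 53.6300 * 0.96078944 * 0.39574166 = 10.1997

Answer: Price = 10.1997


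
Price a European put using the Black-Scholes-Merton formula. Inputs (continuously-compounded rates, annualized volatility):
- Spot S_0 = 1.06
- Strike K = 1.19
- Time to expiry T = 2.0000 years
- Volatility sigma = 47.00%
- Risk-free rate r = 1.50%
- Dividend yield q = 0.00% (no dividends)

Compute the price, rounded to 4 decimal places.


Answer: Price = 0.3381

Derivation:
d1 = (ln(S/K) + (r - q + 0.5*sigma^2) * T) / (sigma * sqrt(T)) = 0.20342951
d2 = d1 - sigma * sqrt(T) = -0.46125087
exp(-rT) = 0.97044553; exp(-qT) = 1.00000000
P = K * exp(-rT) * N(-d2) - S_0 * exp(-qT) * N(-d1)
N(-d1) = 0.41939967; N(-d2) = 0.67769068
P = 1.1900 * 0.97044553 * 0.67769068 - 1.0600 * 1.00000000 * 0.41939967 = 0.3381


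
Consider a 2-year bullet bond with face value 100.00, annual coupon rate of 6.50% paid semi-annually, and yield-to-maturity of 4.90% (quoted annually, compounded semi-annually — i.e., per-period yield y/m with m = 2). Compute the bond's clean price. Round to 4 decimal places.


Answer: Price = 103.0132

Derivation:
Coupon per period c = face * coupon_rate / m = 3.250000
Periods per year m = 2; per-period yield y/m = 0.024500
Number of cashflows N = 4
Cashflows (t years, CF_t, discount factor 1/(1+y/m)^(m*t), PV):
  t = 0.5000: CF_t = 3.250000, DF = 0.976086, PV = 3.172279
  t = 1.0000: CF_t = 3.250000, DF = 0.952744, PV = 3.096417
  t = 1.5000: CF_t = 3.250000, DF = 0.929960, PV = 3.022369
  t = 2.0000: CF_t = 103.250000, DF = 0.907721, PV = 93.722143
Price P = sum_t PV_t = 103.013208


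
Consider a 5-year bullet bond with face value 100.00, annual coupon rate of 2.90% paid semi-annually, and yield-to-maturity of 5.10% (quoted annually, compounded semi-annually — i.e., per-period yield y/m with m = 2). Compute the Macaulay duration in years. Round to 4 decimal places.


Answer: Macaulay duration = 4.6704 years

Derivation:
Coupon per period c = face * coupon_rate / m = 1.450000
Periods per year m = 2; per-period yield y/m = 0.025500
Number of cashflows N = 10
Cashflows (t years, CF_t, discount factor 1/(1+y/m)^(m*t), PV):
  t = 0.5000: CF_t = 1.450000, DF = 0.975134, PV = 1.413944
  t = 1.0000: CF_t = 1.450000, DF = 0.950886, PV = 1.378785
  t = 1.5000: CF_t = 1.450000, DF = 0.927242, PV = 1.344501
  t = 2.0000: CF_t = 1.450000, DF = 0.904185, PV = 1.311068
  t = 2.5000: CF_t = 1.450000, DF = 0.881702, PV = 1.278467
  t = 3.0000: CF_t = 1.450000, DF = 0.859777, PV = 1.246677
  t = 3.5000: CF_t = 1.450000, DF = 0.838398, PV = 1.215677
  t = 4.0000: CF_t = 1.450000, DF = 0.817551, PV = 1.185448
  t = 4.5000: CF_t = 1.450000, DF = 0.797222, PV = 1.155971
  t = 5.0000: CF_t = 101.450000, DF = 0.777398, PV = 78.867015
Price P = sum_t PV_t = 90.397556
Macaulay numerator sum_t t * PV_t:
  t * PV_t at t = 0.5000: 0.706972
  t * PV_t at t = 1.0000: 1.378785
  t * PV_t at t = 1.5000: 2.016751
  t * PV_t at t = 2.0000: 2.622137
  t * PV_t at t = 2.5000: 3.196169
  t * PV_t at t = 3.0000: 3.740032
  t * PV_t at t = 3.5000: 4.254871
  t * PV_t at t = 4.0000: 4.741794
  t * PV_t at t = 4.5000: 5.201870
  t * PV_t at t = 5.0000: 394.335076
Macaulay duration D = (sum_t t * PV_t) / P = 422.194456 / 90.397556 = 4.670419


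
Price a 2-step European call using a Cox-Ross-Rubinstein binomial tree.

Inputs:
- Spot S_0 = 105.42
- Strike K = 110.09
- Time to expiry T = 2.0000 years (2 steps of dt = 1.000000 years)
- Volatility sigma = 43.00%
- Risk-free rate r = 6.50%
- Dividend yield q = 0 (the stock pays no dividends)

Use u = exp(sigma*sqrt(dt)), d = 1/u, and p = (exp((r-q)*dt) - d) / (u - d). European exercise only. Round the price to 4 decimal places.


Answer: Price = V(0,0) = 26.9529

Derivation:
dt = T/N = 1.000000
u = exp(sigma*sqrt(dt)) = 1.537258; d = 1/u = 0.650509
p = (exp((r-q)*dt) - d) / (u - d) = 0.469863
Discount per step: exp(-r*dt) = 0.937067
Stock lattice S(k, i) with i counting down-moves:
  k=0: S(0,0) = 105.4200
  k=1: S(1,0) = 162.0577; S(1,1) = 68.5767
  k=2: S(2,0) = 249.1244; S(2,1) = 105.4200; S(2,2) = 44.6097
Terminal payoffs V(N, i) = max(S_T - K, 0):
  V(2,0) = 139.034400; V(2,1) = 0.000000; V(2,2) = 0.000000
Backward induction: V(k, i) = exp(-r*dt) * [p * V(k+1, i) + (1-p) * V(k+1, i+1)].
  V(1,0) = exp(-r*dt) * [p*139.034400 + (1-p)*0.000000] = 61.215868
  V(1,1) = exp(-r*dt) * [p*0.000000 + (1-p)*0.000000] = 0.000000
  V(0,0) = exp(-r*dt) * [p*61.215868 + (1-p)*0.000000] = 26.952916
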